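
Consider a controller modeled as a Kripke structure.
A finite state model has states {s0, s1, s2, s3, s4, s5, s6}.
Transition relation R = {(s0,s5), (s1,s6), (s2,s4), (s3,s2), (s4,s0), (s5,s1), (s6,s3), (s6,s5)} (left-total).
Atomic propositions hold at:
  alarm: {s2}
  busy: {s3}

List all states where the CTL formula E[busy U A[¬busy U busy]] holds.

{s3}

Sat(¬busy) = {s0, s1, s2, s4, s5, s6}
A[¬busy U busy]: least fixpoint, start Z0 = Sat(busy) = {s3}, add states in Sat(¬busy) with every successor in Z. Already a fixed point.
Sat(A[¬busy U busy]) = {s3}
E[busy U A[¬busy U busy]]: least fixpoint, start Z0 = Sat(A[¬busy U busy]) = {s3}, add states in Sat(busy) with some successor in Z. Already a fixed point.
Sat(E[busy U A[¬busy U busy]]) = {s3}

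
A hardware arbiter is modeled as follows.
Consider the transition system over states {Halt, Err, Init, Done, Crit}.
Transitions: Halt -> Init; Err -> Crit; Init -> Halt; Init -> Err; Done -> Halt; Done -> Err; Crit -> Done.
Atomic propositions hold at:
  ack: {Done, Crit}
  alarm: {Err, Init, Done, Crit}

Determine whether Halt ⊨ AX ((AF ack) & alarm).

No

AF ack: least fixpoint, start Z0 = {Done, Crit}, add states with every successor in Z. Z1 = {Err, Done, Crit}; fixed.
Sat(AF ack) = {Err, Done, Crit}
Sat((AF ack) & alarm) = {Err, Done, Crit}
Sat(AX ((AF ack) & alarm)) = {s : every successor in {Err, Done, Crit}} = {Err, Crit}
Halt ∉ Sat(AX ((AF ack) & alarm)) = {Err, Crit}, so the formula does not hold at Halt.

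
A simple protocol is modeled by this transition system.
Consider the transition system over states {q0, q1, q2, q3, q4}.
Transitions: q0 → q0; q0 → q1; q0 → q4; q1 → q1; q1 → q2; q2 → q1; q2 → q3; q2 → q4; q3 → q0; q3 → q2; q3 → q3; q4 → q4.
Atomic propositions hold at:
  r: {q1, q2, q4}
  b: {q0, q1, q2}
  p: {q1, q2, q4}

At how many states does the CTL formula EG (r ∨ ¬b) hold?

4

Sat(¬b) = {q3, q4}
Sat(r ∨ ¬b) = {q1, q2, q3, q4}
EG (r ∨ ¬b): greatest fixpoint, start Z0 = {q1, q2, q3, q4}, keep only states in Sat with some successor in Z. Already a fixed point.
Sat(EG (r ∨ ¬b)) = {q1, q2, q3, q4}
|Sat(EG (r ∨ ¬b))| = |{q1, q2, q3, q4}| = 4.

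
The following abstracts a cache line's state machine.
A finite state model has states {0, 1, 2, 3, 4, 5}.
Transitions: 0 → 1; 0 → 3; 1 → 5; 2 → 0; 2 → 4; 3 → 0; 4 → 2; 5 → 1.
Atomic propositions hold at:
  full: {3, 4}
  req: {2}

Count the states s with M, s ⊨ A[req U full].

A[req U full]: least fixpoint, start Z0 = Sat(full) = {3, 4}, add states in Sat(req) with every successor in Z. Already a fixed point.
Sat(A[req U full]) = {3, 4}
|Sat(A[req U full])| = |{3, 4}| = 2.

2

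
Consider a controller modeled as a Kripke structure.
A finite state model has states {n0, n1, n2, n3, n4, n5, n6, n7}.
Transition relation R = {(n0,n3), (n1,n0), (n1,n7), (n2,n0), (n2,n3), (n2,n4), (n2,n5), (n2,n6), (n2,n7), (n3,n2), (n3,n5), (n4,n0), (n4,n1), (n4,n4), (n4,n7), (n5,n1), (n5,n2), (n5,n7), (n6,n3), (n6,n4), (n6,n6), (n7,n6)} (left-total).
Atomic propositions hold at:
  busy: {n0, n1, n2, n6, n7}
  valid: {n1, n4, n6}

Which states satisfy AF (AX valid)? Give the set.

Sat(AX valid) = {s : every successor in {n1, n4, n6}} = {n7}
AF (AX valid): least fixpoint, start Z0 = {n7}, add states with every successor in Z. Already a fixed point.
Sat(AF (AX valid)) = {n7}

{n7}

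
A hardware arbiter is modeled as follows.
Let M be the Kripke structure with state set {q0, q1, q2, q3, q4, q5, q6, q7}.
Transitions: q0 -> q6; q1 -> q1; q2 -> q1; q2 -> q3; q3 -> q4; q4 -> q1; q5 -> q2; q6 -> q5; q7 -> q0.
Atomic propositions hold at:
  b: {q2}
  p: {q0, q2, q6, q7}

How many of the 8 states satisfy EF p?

5

EF p: least fixpoint, start Z0 = {q0, q2, q6, q7}, add states with some successor in Z. Z1 = {q0, q2, q5, q6, q7}; fixed.
Sat(EF p) = {q0, q2, q5, q6, q7}
|Sat(EF p)| = |{q0, q2, q5, q6, q7}| = 5.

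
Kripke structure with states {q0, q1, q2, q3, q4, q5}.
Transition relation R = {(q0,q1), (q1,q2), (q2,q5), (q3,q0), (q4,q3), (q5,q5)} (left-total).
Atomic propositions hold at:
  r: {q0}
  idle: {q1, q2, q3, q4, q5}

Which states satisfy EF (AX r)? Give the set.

{q3, q4}

Sat(AX r) = {s : every successor in {q0}} = {q3}
EF (AX r): least fixpoint, start Z0 = {q3}, add states with some successor in Z. Z1 = {q3, q4}; fixed.
Sat(EF (AX r)) = {q3, q4}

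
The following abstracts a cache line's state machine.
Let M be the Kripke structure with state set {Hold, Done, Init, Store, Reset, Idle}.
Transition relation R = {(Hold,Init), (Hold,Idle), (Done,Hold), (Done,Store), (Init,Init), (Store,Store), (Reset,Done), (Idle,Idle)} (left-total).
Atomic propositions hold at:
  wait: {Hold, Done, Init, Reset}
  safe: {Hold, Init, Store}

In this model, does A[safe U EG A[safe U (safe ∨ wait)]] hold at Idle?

Sat(safe ∨ wait) = {Hold, Done, Init, Store, Reset}
A[safe U (safe ∨ wait)]: least fixpoint, start Z0 = Sat((safe ∨ wait)) = {Hold, Done, Init, Store, Reset}, add states in Sat(safe) with every successor in Z. Already a fixed point.
Sat(A[safe U (safe ∨ wait)]) = {Hold, Done, Init, Store, Reset}
EG A[safe U (safe ∨ wait)]: greatest fixpoint, start Z0 = {Hold, Done, Init, Store, Reset}, keep only states in Sat with some successor in Z. Already a fixed point.
Sat(EG A[safe U (safe ∨ wait)]) = {Hold, Done, Init, Store, Reset}
A[safe U EG A[safe U (safe ∨ wait)]]: least fixpoint, start Z0 = Sat(EG A[safe U (safe ∨ wait)]) = {Hold, Done, Init, Store, Reset}, add states in Sat(safe) with every successor in Z. Already a fixed point.
Sat(A[safe U EG A[safe U (safe ∨ wait)]]) = {Hold, Done, Init, Store, Reset}
Idle ∉ Sat(A[safe U EG A[safe U (safe ∨ wait)]]) = {Hold, Done, Init, Store, Reset}, so the formula does not hold at Idle.

No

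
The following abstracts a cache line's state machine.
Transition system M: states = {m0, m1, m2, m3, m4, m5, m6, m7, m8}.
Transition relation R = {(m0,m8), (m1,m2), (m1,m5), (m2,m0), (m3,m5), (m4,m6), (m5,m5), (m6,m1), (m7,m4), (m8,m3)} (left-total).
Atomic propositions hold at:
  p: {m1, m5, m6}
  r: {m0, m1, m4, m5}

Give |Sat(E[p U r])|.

5

E[p U r]: least fixpoint, start Z0 = Sat(r) = {m0, m1, m4, m5}, add states in Sat(p) with some successor in Z. Z1 = {m0, m1, m4, m5, m6}; fixed.
Sat(E[p U r]) = {m0, m1, m4, m5, m6}
|Sat(E[p U r])| = |{m0, m1, m4, m5, m6}| = 5.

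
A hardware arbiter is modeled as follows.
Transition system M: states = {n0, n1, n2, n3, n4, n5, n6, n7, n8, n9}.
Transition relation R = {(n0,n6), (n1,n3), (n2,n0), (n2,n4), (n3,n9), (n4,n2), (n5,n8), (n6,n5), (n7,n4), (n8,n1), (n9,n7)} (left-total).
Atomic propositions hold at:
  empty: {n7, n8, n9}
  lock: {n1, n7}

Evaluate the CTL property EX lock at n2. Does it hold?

No

Sat(EX lock) = {s : some successor in {n1, n7}} = {n8, n9}
n2 ∉ Sat(EX lock) = {n8, n9}, so the formula does not hold at n2.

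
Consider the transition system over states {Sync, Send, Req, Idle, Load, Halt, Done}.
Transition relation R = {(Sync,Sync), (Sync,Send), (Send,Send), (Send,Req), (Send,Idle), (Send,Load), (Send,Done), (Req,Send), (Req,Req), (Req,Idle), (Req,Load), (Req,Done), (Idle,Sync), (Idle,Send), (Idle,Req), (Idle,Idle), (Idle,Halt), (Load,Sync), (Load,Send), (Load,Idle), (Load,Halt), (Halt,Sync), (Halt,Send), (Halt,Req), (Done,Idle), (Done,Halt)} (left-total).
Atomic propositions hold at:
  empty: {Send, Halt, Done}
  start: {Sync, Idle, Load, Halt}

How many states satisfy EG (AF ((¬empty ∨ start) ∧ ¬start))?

Sat(¬empty) = {Sync, Req, Idle, Load}
Sat(¬empty ∨ start) = {Sync, Req, Idle, Load, Halt}
Sat(¬start) = {Send, Req, Done}
Sat((¬empty ∨ start) ∧ ¬start) = {Req}
AF ((¬empty ∨ start) ∧ ¬start): least fixpoint, start Z0 = {Req}, add states with every successor in Z. Already a fixed point.
Sat(AF ((¬empty ∨ start) ∧ ¬start)) = {Req}
EG (AF ((¬empty ∨ start) ∧ ¬start)): greatest fixpoint, start Z0 = {Req}, keep only states in Sat with some successor in Z. Already a fixed point.
Sat(EG (AF ((¬empty ∨ start) ∧ ¬start))) = {Req}
|Sat(EG (AF ((¬empty ∨ start) ∧ ¬start)))| = |{Req}| = 1.

1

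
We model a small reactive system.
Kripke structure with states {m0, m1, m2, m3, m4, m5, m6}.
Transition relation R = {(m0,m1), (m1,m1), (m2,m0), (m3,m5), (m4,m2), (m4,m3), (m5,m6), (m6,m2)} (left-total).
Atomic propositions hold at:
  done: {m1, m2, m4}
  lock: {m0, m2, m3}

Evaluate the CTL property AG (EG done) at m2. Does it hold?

EG done: greatest fixpoint, start Z0 = {m1, m2, m4}, keep only states in Sat with some successor in Z. Z1 = {m1, m4}; Z2 = {m1}; fixed.
Sat(EG done) = {m1}
AG (EG done): greatest fixpoint, start Z0 = {m1}, keep only states in Sat with every successor in Z. Already a fixed point.
Sat(AG (EG done)) = {m1}
m2 ∉ Sat(AG (EG done)) = {m1}, so the formula does not hold at m2.

No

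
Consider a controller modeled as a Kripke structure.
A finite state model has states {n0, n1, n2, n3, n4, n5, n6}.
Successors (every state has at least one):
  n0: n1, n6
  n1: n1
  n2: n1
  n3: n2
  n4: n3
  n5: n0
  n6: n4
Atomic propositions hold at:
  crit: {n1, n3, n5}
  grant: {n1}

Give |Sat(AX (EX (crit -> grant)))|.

6

Sat(crit -> grant) = {n0, n1, n2, n4, n6}
Sat(EX (crit -> grant)) = {s : some successor in {n0, n1, n2, n4, n6}} = {n0, n1, n2, n3, n5, n6}
Sat(AX (EX (crit -> grant))) = {s : every successor in {n0, n1, n2, n3, n5, n6}} = {n0, n1, n2, n3, n4, n5}
|Sat(AX (EX (crit -> grant)))| = |{n0, n1, n2, n3, n4, n5}| = 6.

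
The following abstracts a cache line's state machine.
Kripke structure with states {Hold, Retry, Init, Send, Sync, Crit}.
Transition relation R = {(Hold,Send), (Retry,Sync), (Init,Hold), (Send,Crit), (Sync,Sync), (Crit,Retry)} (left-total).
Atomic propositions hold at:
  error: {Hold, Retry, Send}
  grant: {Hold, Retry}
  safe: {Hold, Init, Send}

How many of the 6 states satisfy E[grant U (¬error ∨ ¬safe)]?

4

Sat(¬error) = {Init, Sync, Crit}
Sat(¬safe) = {Retry, Sync, Crit}
Sat(¬error ∨ ¬safe) = {Retry, Init, Sync, Crit}
E[grant U (¬error ∨ ¬safe)]: least fixpoint, start Z0 = Sat((¬error ∨ ¬safe)) = {Retry, Init, Sync, Crit}, add states in Sat(grant) with some successor in Z. Already a fixed point.
Sat(E[grant U (¬error ∨ ¬safe)]) = {Retry, Init, Sync, Crit}
|Sat(E[grant U (¬error ∨ ¬safe)])| = |{Retry, Init, Sync, Crit}| = 4.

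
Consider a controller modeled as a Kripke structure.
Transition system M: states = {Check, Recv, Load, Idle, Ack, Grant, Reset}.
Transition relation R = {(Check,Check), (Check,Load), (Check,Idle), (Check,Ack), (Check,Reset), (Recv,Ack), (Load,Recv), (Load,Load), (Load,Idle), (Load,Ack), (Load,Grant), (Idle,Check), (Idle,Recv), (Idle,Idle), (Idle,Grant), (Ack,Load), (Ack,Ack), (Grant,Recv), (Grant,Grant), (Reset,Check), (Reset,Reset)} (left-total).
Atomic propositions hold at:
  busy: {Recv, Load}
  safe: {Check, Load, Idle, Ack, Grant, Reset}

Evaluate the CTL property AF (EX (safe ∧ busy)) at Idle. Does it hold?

Sat(safe ∧ busy) = {Load}
Sat(EX (safe ∧ busy)) = {s : some successor in {Load}} = {Check, Load, Ack}
AF (EX (safe ∧ busy)): least fixpoint, start Z0 = {Check, Load, Ack}, add states with every successor in Z. Z1 = {Check, Recv, Load, Ack}; fixed.
Sat(AF (EX (safe ∧ busy))) = {Check, Recv, Load, Ack}
Idle ∉ Sat(AF (EX (safe ∧ busy))) = {Check, Recv, Load, Ack}, so the formula does not hold at Idle.

No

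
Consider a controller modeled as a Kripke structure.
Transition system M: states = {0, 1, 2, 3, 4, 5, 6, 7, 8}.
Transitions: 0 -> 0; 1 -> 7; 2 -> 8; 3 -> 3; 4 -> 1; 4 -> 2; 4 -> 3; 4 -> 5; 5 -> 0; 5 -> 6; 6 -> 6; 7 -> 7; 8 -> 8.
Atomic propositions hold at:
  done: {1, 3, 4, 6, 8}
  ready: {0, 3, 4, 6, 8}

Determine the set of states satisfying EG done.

{3, 4, 6, 8}

EG done: greatest fixpoint, start Z0 = {1, 3, 4, 6, 8}, keep only states in Sat with some successor in Z. Z1 = {3, 4, 6, 8}; fixed.
Sat(EG done) = {3, 4, 6, 8}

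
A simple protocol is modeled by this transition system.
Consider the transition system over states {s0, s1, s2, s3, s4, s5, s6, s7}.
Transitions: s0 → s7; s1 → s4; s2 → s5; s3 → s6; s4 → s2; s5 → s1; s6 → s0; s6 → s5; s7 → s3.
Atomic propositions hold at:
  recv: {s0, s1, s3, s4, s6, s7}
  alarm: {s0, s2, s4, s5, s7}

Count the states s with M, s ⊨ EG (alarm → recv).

4

Sat(alarm → recv) = {s0, s1, s3, s4, s6, s7}
EG (alarm → recv): greatest fixpoint, start Z0 = {s0, s1, s3, s4, s6, s7}, keep only states in Sat with some successor in Z. Z1 = {s0, s1, s3, s6, s7}; Z2 = {s0, s3, s6, s7}; fixed.
Sat(EG (alarm → recv)) = {s0, s3, s6, s7}
|Sat(EG (alarm → recv))| = |{s0, s3, s6, s7}| = 4.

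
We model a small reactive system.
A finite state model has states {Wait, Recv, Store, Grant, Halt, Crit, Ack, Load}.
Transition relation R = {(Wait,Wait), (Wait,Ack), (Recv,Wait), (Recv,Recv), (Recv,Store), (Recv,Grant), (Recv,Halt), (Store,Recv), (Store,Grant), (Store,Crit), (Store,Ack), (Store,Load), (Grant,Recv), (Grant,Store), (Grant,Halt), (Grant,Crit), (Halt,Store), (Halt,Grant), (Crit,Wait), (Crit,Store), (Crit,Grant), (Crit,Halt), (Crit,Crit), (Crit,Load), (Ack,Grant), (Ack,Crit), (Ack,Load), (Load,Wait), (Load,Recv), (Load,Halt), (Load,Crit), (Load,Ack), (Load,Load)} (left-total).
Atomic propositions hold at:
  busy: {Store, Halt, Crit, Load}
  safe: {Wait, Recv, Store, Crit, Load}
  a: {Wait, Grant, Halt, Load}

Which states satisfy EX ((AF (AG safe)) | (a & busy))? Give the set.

AG safe: greatest fixpoint, start Z0 = {Wait, Recv, Store, Crit, Load}, keep only states in Sat with every successor in Z. Z1 = ∅; fixed.
Sat(AG safe) = ∅
AF (AG safe): least fixpoint, start Z0 = ∅, add states with every successor in Z. Already a fixed point.
Sat(AF (AG safe)) = ∅
Sat(a & busy) = {Halt, Load}
Sat((AF (AG safe)) | (a & busy)) = {Halt, Load}
Sat(EX ((AF (AG safe)) | (a & busy))) = {s : some successor in {Halt, Load}} = {Recv, Store, Grant, Crit, Ack, Load}

{Recv, Store, Grant, Crit, Ack, Load}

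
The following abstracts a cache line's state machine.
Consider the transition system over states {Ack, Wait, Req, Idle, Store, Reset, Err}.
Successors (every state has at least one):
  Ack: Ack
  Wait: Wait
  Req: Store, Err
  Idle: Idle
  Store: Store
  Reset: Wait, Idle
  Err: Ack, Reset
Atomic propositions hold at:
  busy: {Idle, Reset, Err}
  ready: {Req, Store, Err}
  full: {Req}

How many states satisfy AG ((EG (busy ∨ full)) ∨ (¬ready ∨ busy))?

5

Sat(busy ∨ full) = {Req, Idle, Reset, Err}
EG (busy ∨ full): greatest fixpoint, start Z0 = {Req, Idle, Reset, Err}, keep only states in Sat with some successor in Z. Already a fixed point.
Sat(EG (busy ∨ full)) = {Req, Idle, Reset, Err}
Sat(¬ready) = {Ack, Wait, Idle, Reset}
Sat(¬ready ∨ busy) = {Ack, Wait, Idle, Reset, Err}
Sat((EG (busy ∨ full)) ∨ (¬ready ∨ busy)) = {Ack, Wait, Req, Idle, Reset, Err}
AG ((EG (busy ∨ full)) ∨ (¬ready ∨ busy)): greatest fixpoint, start Z0 = {Ack, Wait, Req, Idle, Reset, Err}, keep only states in Sat with every successor in Z. Z1 = {Ack, Wait, Idle, Reset, Err}; fixed.
Sat(AG ((EG (busy ∨ full)) ∨ (¬ready ∨ busy))) = {Ack, Wait, Idle, Reset, Err}
|Sat(AG ((EG (busy ∨ full)) ∨ (¬ready ∨ busy)))| = |{Ack, Wait, Idle, Reset, Err}| = 5.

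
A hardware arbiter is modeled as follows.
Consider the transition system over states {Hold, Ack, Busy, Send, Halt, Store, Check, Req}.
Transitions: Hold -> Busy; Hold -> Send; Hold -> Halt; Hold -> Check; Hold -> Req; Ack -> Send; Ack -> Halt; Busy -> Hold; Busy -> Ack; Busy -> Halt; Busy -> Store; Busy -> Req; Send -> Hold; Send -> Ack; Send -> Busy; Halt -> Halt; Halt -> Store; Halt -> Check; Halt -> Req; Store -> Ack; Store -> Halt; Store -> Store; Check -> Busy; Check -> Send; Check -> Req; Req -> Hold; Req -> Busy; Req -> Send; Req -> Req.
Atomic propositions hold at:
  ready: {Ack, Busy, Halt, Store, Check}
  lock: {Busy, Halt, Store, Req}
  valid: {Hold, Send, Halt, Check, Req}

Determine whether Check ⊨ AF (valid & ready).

Yes

Sat(valid & ready) = {Halt, Check}
AF (valid & ready): least fixpoint, start Z0 = {Halt, Check}, add states with every successor in Z. Already a fixed point.
Sat(AF (valid & ready)) = {Halt, Check}
Check ∈ Sat(AF (valid & ready)) = {Halt, Check}, so the formula holds at Check.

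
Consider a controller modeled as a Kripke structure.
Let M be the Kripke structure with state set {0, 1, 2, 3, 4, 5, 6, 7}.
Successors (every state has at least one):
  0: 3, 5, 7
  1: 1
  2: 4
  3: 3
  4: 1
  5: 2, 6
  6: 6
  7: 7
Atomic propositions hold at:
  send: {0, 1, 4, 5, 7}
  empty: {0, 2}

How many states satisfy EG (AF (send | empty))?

6

Sat(send | empty) = {0, 1, 2, 4, 5, 7}
AF (send | empty): least fixpoint, start Z0 = {0, 1, 2, 4, 5, 7}, add states with every successor in Z. Already a fixed point.
Sat(AF (send | empty)) = {0, 1, 2, 4, 5, 7}
EG (AF (send | empty)): greatest fixpoint, start Z0 = {0, 1, 2, 4, 5, 7}, keep only states in Sat with some successor in Z. Already a fixed point.
Sat(EG (AF (send | empty))) = {0, 1, 2, 4, 5, 7}
|Sat(EG (AF (send | empty)))| = |{0, 1, 2, 4, 5, 7}| = 6.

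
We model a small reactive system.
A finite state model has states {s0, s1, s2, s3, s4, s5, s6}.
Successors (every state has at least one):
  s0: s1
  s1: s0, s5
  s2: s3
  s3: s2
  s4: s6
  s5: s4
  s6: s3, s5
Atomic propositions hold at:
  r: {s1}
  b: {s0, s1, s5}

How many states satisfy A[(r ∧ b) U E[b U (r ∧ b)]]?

2

Sat(r ∧ b) = {s1}
E[b U (r ∧ b)]: least fixpoint, start Z0 = Sat((r ∧ b)) = {s1}, add states in Sat(b) with some successor in Z. Z1 = {s0, s1}; fixed.
Sat(E[b U (r ∧ b)]) = {s0, s1}
A[(r ∧ b) U E[b U (r ∧ b)]]: least fixpoint, start Z0 = Sat(E[b U (r ∧ b)]) = {s0, s1}, add states in Sat(r ∧ b) with every successor in Z. Already a fixed point.
Sat(A[(r ∧ b) U E[b U (r ∧ b)]]) = {s0, s1}
|Sat(A[(r ∧ b) U E[b U (r ∧ b)]])| = |{s0, s1}| = 2.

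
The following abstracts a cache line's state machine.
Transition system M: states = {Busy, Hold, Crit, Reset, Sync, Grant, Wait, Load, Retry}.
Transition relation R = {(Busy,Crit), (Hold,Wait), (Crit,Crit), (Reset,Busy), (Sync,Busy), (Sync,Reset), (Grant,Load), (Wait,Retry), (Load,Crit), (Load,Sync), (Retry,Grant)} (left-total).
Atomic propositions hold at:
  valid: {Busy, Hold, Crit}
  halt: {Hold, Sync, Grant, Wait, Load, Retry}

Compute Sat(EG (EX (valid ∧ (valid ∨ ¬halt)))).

{Busy, Crit, Reset, Sync, Load}

Sat(¬halt) = {Busy, Crit, Reset}
Sat(valid ∨ ¬halt) = {Busy, Hold, Crit, Reset}
Sat(valid ∧ (valid ∨ ¬halt)) = {Busy, Hold, Crit}
Sat(EX (valid ∧ (valid ∨ ¬halt))) = {s : some successor in {Busy, Hold, Crit}} = {Busy, Crit, Reset, Sync, Load}
EG (EX (valid ∧ (valid ∨ ¬halt))): greatest fixpoint, start Z0 = {Busy, Crit, Reset, Sync, Load}, keep only states in Sat with some successor in Z. Already a fixed point.
Sat(EG (EX (valid ∧ (valid ∨ ¬halt)))) = {Busy, Crit, Reset, Sync, Load}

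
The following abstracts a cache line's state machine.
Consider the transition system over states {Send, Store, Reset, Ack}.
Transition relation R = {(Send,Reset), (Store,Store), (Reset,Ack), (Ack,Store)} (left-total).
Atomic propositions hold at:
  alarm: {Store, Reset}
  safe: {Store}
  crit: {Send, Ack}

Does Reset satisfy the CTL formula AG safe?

No

AG safe: greatest fixpoint, start Z0 = {Store}, keep only states in Sat with every successor in Z. Already a fixed point.
Sat(AG safe) = {Store}
Reset ∉ Sat(AG safe) = {Store}, so the formula does not hold at Reset.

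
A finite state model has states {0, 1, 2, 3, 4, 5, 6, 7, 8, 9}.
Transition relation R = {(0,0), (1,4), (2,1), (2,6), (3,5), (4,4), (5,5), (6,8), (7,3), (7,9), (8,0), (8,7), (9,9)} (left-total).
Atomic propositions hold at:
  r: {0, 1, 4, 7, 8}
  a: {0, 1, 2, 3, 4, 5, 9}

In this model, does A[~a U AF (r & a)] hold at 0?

Yes

Sat(~a) = {6, 7, 8}
Sat(r & a) = {0, 1, 4}
AF (r & a): least fixpoint, start Z0 = {0, 1, 4}, add states with every successor in Z. Already a fixed point.
Sat(AF (r & a)) = {0, 1, 4}
A[~a U AF (r & a)]: least fixpoint, start Z0 = Sat(AF (r & a)) = {0, 1, 4}, add states in Sat(~a) with every successor in Z. Already a fixed point.
Sat(A[~a U AF (r & a)]) = {0, 1, 4}
0 ∈ Sat(A[~a U AF (r & a)]) = {0, 1, 4}, so the formula holds at 0.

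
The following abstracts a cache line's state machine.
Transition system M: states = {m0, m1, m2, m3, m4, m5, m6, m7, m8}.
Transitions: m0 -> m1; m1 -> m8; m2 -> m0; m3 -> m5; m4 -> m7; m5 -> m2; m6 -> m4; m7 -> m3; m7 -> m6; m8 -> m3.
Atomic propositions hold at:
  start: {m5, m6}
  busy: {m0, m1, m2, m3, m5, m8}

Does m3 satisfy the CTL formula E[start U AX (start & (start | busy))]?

Sat(start | busy) = {m0, m1, m2, m3, m5, m6, m8}
Sat(start & (start | busy)) = {m5, m6}
Sat(AX (start & (start | busy))) = {s : every successor in {m5, m6}} = {m3}
E[start U AX (start & (start | busy))]: least fixpoint, start Z0 = Sat(AX (start & (start | busy))) = {m3}, add states in Sat(start) with some successor in Z. Already a fixed point.
Sat(E[start U AX (start & (start | busy))]) = {m3}
m3 ∈ Sat(E[start U AX (start & (start | busy))]) = {m3}, so the formula holds at m3.

Yes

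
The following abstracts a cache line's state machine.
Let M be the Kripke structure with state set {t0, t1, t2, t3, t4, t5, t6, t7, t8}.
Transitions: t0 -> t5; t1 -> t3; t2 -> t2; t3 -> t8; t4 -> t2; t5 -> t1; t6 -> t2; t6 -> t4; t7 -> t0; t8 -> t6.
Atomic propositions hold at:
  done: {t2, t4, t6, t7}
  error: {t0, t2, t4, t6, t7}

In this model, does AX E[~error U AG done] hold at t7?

Sat(~error) = {t1, t3, t5, t8}
AG done: greatest fixpoint, start Z0 = {t2, t4, t6, t7}, keep only states in Sat with every successor in Z. Z1 = {t2, t4, t6}; fixed.
Sat(AG done) = {t2, t4, t6}
E[~error U AG done]: least fixpoint, start Z0 = Sat(AG done) = {t2, t4, t6}, add states in Sat(~error) with some successor in Z. Z1 = {t2, t4, t6, t8}; Z2 = {t2, t3, t4, t6, t8}; Z3 = {t1, t2, t3, t4, t6, t8}; Z4 = {t1, t2, t3, t4, t5, t6, t8}; fixed.
Sat(E[~error U AG done]) = {t1, t2, t3, t4, t5, t6, t8}
Sat(AX E[~error U AG done]) = {s : every successor in {t1, t2, t3, t4, t5, t6, t8}} = {t0, t1, t2, t3, t4, t5, t6, t8}
t7 ∉ Sat(AX E[~error U AG done]) = {t0, t1, t2, t3, t4, t5, t6, t8}, so the formula does not hold at t7.

No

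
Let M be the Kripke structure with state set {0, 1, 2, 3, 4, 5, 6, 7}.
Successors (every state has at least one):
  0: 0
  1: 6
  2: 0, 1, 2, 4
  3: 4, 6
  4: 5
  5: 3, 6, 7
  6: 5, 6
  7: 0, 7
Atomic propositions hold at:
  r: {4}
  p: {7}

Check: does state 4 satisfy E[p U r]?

Yes

E[p U r]: least fixpoint, start Z0 = Sat(r) = {4}, add states in Sat(p) with some successor in Z. Already a fixed point.
Sat(E[p U r]) = {4}
4 ∈ Sat(E[p U r]) = {4}, so the formula holds at 4.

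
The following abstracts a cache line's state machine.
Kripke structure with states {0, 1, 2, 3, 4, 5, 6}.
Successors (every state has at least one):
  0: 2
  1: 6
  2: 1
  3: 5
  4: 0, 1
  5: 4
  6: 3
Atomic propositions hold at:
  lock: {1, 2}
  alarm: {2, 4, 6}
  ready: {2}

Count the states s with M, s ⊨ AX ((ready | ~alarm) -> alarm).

3

Sat(~alarm) = {0, 1, 3, 5}
Sat(ready | ~alarm) = {0, 1, 2, 3, 5}
Sat((ready | ~alarm) -> alarm) = {2, 4, 6}
Sat(AX ((ready | ~alarm) -> alarm)) = {s : every successor in {2, 4, 6}} = {0, 1, 5}
|Sat(AX ((ready | ~alarm) -> alarm))| = |{0, 1, 5}| = 3.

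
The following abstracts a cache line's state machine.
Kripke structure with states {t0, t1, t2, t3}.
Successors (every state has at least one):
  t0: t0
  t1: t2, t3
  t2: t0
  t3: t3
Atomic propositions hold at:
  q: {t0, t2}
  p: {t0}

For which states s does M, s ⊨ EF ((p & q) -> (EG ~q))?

{t1, t2, t3}

Sat(p & q) = {t0}
Sat(~q) = {t1, t3}
EG ~q: greatest fixpoint, start Z0 = {t1, t3}, keep only states in Sat with some successor in Z. Already a fixed point.
Sat(EG ~q) = {t1, t3}
Sat((p & q) -> (EG ~q)) = {t1, t2, t3}
EF ((p & q) -> (EG ~q)): least fixpoint, start Z0 = {t1, t2, t3}, add states with some successor in Z. Already a fixed point.
Sat(EF ((p & q) -> (EG ~q))) = {t1, t2, t3}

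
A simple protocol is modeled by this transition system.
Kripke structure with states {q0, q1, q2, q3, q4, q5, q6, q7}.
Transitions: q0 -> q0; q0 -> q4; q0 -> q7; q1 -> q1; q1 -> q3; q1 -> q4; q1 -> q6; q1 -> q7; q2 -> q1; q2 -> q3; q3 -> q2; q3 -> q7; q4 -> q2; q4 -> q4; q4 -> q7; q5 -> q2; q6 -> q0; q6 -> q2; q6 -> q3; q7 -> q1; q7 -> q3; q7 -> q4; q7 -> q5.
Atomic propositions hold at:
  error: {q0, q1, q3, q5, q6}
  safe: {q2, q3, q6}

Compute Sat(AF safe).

{q2, q3, q5, q6}

AF safe: least fixpoint, start Z0 = {q2, q3, q6}, add states with every successor in Z. Z1 = {q2, q3, q5, q6}; fixed.
Sat(AF safe) = {q2, q3, q5, q6}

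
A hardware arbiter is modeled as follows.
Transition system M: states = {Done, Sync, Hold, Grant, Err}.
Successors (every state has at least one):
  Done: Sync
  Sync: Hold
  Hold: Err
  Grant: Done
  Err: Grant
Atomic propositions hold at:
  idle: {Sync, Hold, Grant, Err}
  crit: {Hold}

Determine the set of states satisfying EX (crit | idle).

{Done, Sync, Hold, Err}

Sat(crit | idle) = {Sync, Hold, Grant, Err}
Sat(EX (crit | idle)) = {s : some successor in {Sync, Hold, Grant, Err}} = {Done, Sync, Hold, Err}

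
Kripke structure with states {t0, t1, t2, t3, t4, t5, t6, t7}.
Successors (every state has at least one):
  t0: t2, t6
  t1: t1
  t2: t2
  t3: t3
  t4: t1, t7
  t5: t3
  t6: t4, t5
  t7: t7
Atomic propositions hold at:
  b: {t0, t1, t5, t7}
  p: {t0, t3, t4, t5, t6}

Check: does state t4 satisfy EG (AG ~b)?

No

Sat(~b) = {t2, t3, t4, t6}
AG ~b: greatest fixpoint, start Z0 = {t2, t3, t4, t6}, keep only states in Sat with every successor in Z. Z1 = {t2, t3}; fixed.
Sat(AG ~b) = {t2, t3}
EG (AG ~b): greatest fixpoint, start Z0 = {t2, t3}, keep only states in Sat with some successor in Z. Already a fixed point.
Sat(EG (AG ~b)) = {t2, t3}
t4 ∉ Sat(EG (AG ~b)) = {t2, t3}, so the formula does not hold at t4.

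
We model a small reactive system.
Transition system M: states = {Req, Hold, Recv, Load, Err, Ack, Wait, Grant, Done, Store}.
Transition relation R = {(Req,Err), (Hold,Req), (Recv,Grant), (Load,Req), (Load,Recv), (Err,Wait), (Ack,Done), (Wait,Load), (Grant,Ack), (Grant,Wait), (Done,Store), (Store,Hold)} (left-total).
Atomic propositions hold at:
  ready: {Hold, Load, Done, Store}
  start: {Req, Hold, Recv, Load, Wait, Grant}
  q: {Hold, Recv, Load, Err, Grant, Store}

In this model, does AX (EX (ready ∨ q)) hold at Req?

No

Sat(ready ∨ q) = {Hold, Recv, Load, Err, Grant, Done, Store}
Sat(EX (ready ∨ q)) = {s : some successor in {Hold, Recv, Load, Err, Grant, Done, Store}} = {Req, Recv, Load, Ack, Wait, Done, Store}
Sat(AX (EX (ready ∨ q))) = {s : every successor in {Req, Recv, Load, Ack, Wait, Done, Store}} = {Hold, Load, Err, Ack, Wait, Grant, Done}
Req ∉ Sat(AX (EX (ready ∨ q))) = {Hold, Load, Err, Ack, Wait, Grant, Done}, so the formula does not hold at Req.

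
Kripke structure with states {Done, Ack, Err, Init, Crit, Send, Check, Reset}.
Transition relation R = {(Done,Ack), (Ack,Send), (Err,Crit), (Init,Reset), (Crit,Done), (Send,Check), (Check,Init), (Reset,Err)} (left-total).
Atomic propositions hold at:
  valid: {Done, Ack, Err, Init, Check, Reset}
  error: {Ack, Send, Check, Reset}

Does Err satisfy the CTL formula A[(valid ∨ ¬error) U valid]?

Sat(¬error) = {Done, Err, Init, Crit}
Sat(valid ∨ ¬error) = {Done, Ack, Err, Init, Crit, Check, Reset}
A[(valid ∨ ¬error) U valid]: least fixpoint, start Z0 = Sat(valid) = {Done, Ack, Err, Init, Check, Reset}, add states in Sat(valid ∨ ¬error) with every successor in Z. Z1 = {Done, Ack, Err, Init, Crit, Check, Reset}; fixed.
Sat(A[(valid ∨ ¬error) U valid]) = {Done, Ack, Err, Init, Crit, Check, Reset}
Err ∈ Sat(A[(valid ∨ ¬error) U valid]) = {Done, Ack, Err, Init, Crit, Check, Reset}, so the formula holds at Err.

Yes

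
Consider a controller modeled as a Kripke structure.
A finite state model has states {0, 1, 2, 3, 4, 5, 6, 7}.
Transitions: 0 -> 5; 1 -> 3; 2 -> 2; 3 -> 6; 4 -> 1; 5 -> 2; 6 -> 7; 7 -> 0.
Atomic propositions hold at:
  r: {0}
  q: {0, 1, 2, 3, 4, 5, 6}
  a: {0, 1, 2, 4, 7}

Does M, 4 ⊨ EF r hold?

Yes

EF r: least fixpoint, start Z0 = {0}, add states with some successor in Z. Z1 = {0, 7}; Z2 = {0, 6, 7}; Z3 = {0, 3, 6, 7}; Z4 = {0, 1, 3, 6, 7}; Z5 = {0, 1, 3, 4, 6, 7}; fixed.
Sat(EF r) = {0, 1, 3, 4, 6, 7}
4 ∈ Sat(EF r) = {0, 1, 3, 4, 6, 7}, so the formula holds at 4.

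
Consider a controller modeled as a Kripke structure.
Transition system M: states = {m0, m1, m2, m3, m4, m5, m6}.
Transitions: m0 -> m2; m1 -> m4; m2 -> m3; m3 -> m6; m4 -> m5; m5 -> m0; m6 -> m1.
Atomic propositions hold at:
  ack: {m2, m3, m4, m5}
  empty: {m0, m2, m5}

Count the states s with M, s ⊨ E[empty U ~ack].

4

Sat(~ack) = {m0, m1, m6}
E[empty U ~ack]: least fixpoint, start Z0 = Sat(~ack) = {m0, m1, m6}, add states in Sat(empty) with some successor in Z. Z1 = {m0, m1, m5, m6}; fixed.
Sat(E[empty U ~ack]) = {m0, m1, m5, m6}
|Sat(E[empty U ~ack])| = |{m0, m1, m5, m6}| = 4.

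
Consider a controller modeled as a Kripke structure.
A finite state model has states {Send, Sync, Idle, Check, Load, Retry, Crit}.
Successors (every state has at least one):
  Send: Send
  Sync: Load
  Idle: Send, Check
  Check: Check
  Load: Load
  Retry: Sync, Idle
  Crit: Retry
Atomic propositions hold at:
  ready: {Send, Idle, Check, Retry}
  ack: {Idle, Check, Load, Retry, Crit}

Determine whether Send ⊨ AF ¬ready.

Sat(¬ready) = {Sync, Load, Crit}
AF ¬ready: least fixpoint, start Z0 = {Sync, Load, Crit}, add states with every successor in Z. Already a fixed point.
Sat(AF ¬ready) = {Sync, Load, Crit}
Send ∉ Sat(AF ¬ready) = {Sync, Load, Crit}, so the formula does not hold at Send.

No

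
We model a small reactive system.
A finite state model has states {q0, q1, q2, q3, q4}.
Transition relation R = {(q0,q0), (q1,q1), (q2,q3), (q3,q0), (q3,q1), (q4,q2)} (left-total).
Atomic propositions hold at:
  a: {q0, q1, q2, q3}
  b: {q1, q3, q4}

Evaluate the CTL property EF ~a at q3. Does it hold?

No

Sat(~a) = {q4}
EF ~a: least fixpoint, start Z0 = {q4}, add states with some successor in Z. Already a fixed point.
Sat(EF ~a) = {q4}
q3 ∉ Sat(EF ~a) = {q4}, so the formula does not hold at q3.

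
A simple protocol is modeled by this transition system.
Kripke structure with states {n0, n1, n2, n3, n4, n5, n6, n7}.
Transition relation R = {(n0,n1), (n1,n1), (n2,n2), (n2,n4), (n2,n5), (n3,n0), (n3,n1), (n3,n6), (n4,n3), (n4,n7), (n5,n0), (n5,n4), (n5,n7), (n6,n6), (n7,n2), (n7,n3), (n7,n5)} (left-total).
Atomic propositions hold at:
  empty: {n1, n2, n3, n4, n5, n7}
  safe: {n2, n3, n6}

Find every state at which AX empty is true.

{n0, n1, n2, n4, n7}

Sat(AX empty) = {s : every successor in {n1, n2, n3, n4, n5, n7}} = {n0, n1, n2, n4, n7}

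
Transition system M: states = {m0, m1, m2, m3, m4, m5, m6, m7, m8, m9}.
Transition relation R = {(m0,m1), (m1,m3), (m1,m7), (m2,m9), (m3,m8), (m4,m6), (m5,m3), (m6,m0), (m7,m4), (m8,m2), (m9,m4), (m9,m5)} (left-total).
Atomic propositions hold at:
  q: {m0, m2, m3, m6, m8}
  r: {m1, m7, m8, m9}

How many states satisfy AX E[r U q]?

6

E[r U q]: least fixpoint, start Z0 = Sat(q) = {m0, m2, m3, m6, m8}, add states in Sat(r) with some successor in Z. Z1 = {m0, m1, m2, m3, m6, m8}; fixed.
Sat(E[r U q]) = {m0, m1, m2, m3, m6, m8}
Sat(AX E[r U q]) = {s : every successor in {m0, m1, m2, m3, m6, m8}} = {m0, m3, m4, m5, m6, m8}
|Sat(AX E[r U q])| = |{m0, m3, m4, m5, m6, m8}| = 6.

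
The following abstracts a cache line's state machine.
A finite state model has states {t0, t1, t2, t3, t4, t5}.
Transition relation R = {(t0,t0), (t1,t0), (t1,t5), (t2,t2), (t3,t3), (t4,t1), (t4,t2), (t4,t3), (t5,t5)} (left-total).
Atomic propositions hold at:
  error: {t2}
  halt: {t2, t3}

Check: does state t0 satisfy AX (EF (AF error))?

AF error: least fixpoint, start Z0 = {t2}, add states with every successor in Z. Already a fixed point.
Sat(AF error) = {t2}
EF (AF error): least fixpoint, start Z0 = {t2}, add states with some successor in Z. Z1 = {t2, t4}; fixed.
Sat(EF (AF error)) = {t2, t4}
Sat(AX (EF (AF error))) = {s : every successor in {t2, t4}} = {t2}
t0 ∉ Sat(AX (EF (AF error))) = {t2}, so the formula does not hold at t0.

No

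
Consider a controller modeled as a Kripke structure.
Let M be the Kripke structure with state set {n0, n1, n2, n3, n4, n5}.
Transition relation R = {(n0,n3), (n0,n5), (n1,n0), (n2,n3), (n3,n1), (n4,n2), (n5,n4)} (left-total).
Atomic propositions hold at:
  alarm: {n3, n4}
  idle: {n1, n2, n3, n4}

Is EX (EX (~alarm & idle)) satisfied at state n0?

Yes

Sat(~alarm) = {n0, n1, n2, n5}
Sat(~alarm & idle) = {n1, n2}
Sat(EX (~alarm & idle)) = {s : some successor in {n1, n2}} = {n3, n4}
Sat(EX (EX (~alarm & idle))) = {s : some successor in {n3, n4}} = {n0, n2, n5}
n0 ∈ Sat(EX (EX (~alarm & idle))) = {n0, n2, n5}, so the formula holds at n0.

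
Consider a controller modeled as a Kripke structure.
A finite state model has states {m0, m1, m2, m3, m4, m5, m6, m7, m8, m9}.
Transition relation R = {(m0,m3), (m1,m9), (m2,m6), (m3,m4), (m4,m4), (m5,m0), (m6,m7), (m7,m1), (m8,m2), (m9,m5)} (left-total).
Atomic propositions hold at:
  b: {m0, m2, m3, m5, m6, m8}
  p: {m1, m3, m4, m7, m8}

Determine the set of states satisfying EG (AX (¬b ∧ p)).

Sat(¬b) = {m1, m4, m7, m9}
Sat(¬b ∧ p) = {m1, m4, m7}
Sat(AX (¬b ∧ p)) = {s : every successor in {m1, m4, m7}} = {m3, m4, m6, m7}
EG (AX (¬b ∧ p)): greatest fixpoint, start Z0 = {m3, m4, m6, m7}, keep only states in Sat with some successor in Z. Z1 = {m3, m4, m6}; Z2 = {m3, m4}; fixed.
Sat(EG (AX (¬b ∧ p))) = {m3, m4}

{m3, m4}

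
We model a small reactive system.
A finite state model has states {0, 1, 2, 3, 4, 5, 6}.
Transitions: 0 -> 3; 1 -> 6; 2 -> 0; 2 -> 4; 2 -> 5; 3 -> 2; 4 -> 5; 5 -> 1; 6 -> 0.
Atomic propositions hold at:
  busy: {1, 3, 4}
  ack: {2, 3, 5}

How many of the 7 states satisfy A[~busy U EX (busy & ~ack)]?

Sat(~busy) = {0, 2, 5, 6}
Sat(~ack) = {0, 1, 4, 6}
Sat(busy & ~ack) = {1, 4}
Sat(EX (busy & ~ack)) = {s : some successor in {1, 4}} = {2, 5}
A[~busy U EX (busy & ~ack)]: least fixpoint, start Z0 = Sat(EX (busy & ~ack)) = {2, 5}, add states in Sat(~busy) with every successor in Z. Already a fixed point.
Sat(A[~busy U EX (busy & ~ack)]) = {2, 5}
|Sat(A[~busy U EX (busy & ~ack)])| = |{2, 5}| = 2.

2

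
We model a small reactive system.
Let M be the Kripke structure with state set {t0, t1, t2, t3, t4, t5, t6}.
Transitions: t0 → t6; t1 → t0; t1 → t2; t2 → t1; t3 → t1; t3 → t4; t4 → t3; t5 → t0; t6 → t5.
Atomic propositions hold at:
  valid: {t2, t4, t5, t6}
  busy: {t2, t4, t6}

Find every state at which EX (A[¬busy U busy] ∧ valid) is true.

Sat(¬busy) = {t0, t1, t3, t5}
A[¬busy U busy]: least fixpoint, start Z0 = Sat(busy) = {t2, t4, t6}, add states in Sat(¬busy) with every successor in Z. Z1 = {t0, t2, t4, t6}; Z2 = {t0, t1, t2, t4, t5, t6}; Z3 = {t0, t1, t2, t3, t4, t5, t6}; fixed.
Sat(A[¬busy U busy]) = {t0, t1, t2, t3, t4, t5, t6}
Sat(A[¬busy U busy] ∧ valid) = {t2, t4, t5, t6}
Sat(EX (A[¬busy U busy] ∧ valid)) = {s : some successor in {t2, t4, t5, t6}} = {t0, t1, t3, t6}

{t0, t1, t3, t6}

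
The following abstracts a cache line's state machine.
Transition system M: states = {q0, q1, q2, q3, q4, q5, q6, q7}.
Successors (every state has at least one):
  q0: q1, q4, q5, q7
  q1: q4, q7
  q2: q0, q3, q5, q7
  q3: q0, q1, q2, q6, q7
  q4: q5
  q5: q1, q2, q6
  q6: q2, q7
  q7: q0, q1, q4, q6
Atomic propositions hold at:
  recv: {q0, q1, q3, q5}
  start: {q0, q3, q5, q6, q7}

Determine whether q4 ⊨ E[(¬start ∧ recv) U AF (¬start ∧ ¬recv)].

Sat(¬start) = {q1, q2, q4}
Sat(¬start ∧ recv) = {q1}
Sat(¬recv) = {q2, q4, q6, q7}
Sat(¬start ∧ ¬recv) = {q2, q4}
AF (¬start ∧ ¬recv): least fixpoint, start Z0 = {q2, q4}, add states with every successor in Z. Already a fixed point.
Sat(AF (¬start ∧ ¬recv)) = {q2, q4}
E[(¬start ∧ recv) U AF (¬start ∧ ¬recv)]: least fixpoint, start Z0 = Sat(AF (¬start ∧ ¬recv)) = {q2, q4}, add states in Sat(¬start ∧ recv) with some successor in Z. Z1 = {q1, q2, q4}; fixed.
Sat(E[(¬start ∧ recv) U AF (¬start ∧ ¬recv)]) = {q1, q2, q4}
q4 ∈ Sat(E[(¬start ∧ recv) U AF (¬start ∧ ¬recv)]) = {q1, q2, q4}, so the formula holds at q4.

Yes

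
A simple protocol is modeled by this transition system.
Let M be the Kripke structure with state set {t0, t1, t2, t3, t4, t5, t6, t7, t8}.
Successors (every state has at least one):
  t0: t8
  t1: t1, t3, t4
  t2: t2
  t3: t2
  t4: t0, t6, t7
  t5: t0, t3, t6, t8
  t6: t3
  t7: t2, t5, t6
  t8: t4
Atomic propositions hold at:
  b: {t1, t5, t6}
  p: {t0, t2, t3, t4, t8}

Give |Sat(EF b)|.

7

EF b: least fixpoint, start Z0 = {t1, t5, t6}, add states with some successor in Z. Z1 = {t1, t4, t5, t6, t7}; Z2 = {t1, t4, t5, t6, t7, t8}; Z3 = {t0, t1, t4, t5, t6, t7, t8}; fixed.
Sat(EF b) = {t0, t1, t4, t5, t6, t7, t8}
|Sat(EF b)| = |{t0, t1, t4, t5, t6, t7, t8}| = 7.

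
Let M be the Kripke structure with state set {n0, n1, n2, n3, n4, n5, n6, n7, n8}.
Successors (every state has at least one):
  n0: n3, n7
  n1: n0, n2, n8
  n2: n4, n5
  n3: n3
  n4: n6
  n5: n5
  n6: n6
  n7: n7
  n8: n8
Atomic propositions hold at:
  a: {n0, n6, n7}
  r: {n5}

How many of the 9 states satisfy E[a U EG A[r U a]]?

A[r U a]: least fixpoint, start Z0 = Sat(a) = {n0, n6, n7}, add states in Sat(r) with every successor in Z. Already a fixed point.
Sat(A[r U a]) = {n0, n6, n7}
EG A[r U a]: greatest fixpoint, start Z0 = {n0, n6, n7}, keep only states in Sat with some successor in Z. Already a fixed point.
Sat(EG A[r U a]) = {n0, n6, n7}
E[a U EG A[r U a]]: least fixpoint, start Z0 = Sat(EG A[r U a]) = {n0, n6, n7}, add states in Sat(a) with some successor in Z. Already a fixed point.
Sat(E[a U EG A[r U a]]) = {n0, n6, n7}
|Sat(E[a U EG A[r U a]])| = |{n0, n6, n7}| = 3.

3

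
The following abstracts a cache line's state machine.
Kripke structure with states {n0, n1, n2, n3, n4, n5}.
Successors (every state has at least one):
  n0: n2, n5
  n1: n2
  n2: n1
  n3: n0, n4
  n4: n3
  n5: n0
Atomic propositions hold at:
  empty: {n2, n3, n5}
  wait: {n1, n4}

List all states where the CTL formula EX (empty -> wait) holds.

{n2, n3, n5}

Sat(empty -> wait) = {n0, n1, n4}
Sat(EX (empty -> wait)) = {s : some successor in {n0, n1, n4}} = {n2, n3, n5}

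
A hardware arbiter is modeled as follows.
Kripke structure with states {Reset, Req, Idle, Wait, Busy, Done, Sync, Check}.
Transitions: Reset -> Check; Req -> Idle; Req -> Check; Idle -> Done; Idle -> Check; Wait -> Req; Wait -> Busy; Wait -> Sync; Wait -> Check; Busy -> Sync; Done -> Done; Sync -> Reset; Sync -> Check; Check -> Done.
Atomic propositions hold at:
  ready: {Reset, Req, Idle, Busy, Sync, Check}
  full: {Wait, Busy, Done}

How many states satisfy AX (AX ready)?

Sat(AX ready) = {s : every successor in {Reset, Req, Idle, Busy, Sync, Check}} = {Reset, Req, Wait, Busy, Sync}
Sat(AX (AX ready)) = {s : every successor in {Reset, Req, Wait, Busy, Sync}} = {Busy}
|Sat(AX (AX ready))| = |{Busy}| = 1.

1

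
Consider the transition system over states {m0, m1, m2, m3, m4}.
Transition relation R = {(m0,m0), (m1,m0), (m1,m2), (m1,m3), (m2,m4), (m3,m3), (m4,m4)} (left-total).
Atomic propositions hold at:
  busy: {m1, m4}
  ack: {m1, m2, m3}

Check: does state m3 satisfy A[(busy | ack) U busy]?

No

Sat(busy | ack) = {m1, m2, m3, m4}
A[(busy | ack) U busy]: least fixpoint, start Z0 = Sat(busy) = {m1, m4}, add states in Sat(busy | ack) with every successor in Z. Z1 = {m1, m2, m4}; fixed.
Sat(A[(busy | ack) U busy]) = {m1, m2, m4}
m3 ∉ Sat(A[(busy | ack) U busy]) = {m1, m2, m4}, so the formula does not hold at m3.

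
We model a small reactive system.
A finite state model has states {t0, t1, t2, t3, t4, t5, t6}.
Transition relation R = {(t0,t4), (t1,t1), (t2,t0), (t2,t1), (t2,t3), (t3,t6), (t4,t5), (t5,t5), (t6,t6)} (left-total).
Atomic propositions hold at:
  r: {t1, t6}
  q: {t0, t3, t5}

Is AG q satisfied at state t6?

AG q: greatest fixpoint, start Z0 = {t0, t3, t5}, keep only states in Sat with every successor in Z. Z1 = {t5}; fixed.
Sat(AG q) = {t5}
t6 ∉ Sat(AG q) = {t5}, so the formula does not hold at t6.

No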